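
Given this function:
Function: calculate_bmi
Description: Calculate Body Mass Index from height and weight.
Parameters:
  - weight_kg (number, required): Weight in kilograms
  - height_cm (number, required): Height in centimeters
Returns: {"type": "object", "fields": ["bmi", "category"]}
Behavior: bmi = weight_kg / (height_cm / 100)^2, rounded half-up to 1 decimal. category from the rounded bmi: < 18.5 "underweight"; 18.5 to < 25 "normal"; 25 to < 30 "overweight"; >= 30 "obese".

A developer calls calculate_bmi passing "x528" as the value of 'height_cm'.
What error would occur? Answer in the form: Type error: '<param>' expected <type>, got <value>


Spec: 'height_cm' is declared as number; "x528" is a string.
Type error: 'height_cm' expected number, got "x528"


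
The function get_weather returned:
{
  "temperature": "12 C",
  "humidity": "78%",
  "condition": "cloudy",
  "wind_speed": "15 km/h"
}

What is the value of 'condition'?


cloudy


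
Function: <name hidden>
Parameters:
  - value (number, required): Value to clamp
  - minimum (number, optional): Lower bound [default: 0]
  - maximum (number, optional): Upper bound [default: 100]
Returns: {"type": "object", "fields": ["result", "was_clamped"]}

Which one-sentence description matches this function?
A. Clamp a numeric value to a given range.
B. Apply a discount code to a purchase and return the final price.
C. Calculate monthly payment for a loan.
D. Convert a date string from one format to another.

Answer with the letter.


Parameters value, minimum, maximum and return ["result", "was_clamped"] fit: Clamp a numeric value to a given range.
A


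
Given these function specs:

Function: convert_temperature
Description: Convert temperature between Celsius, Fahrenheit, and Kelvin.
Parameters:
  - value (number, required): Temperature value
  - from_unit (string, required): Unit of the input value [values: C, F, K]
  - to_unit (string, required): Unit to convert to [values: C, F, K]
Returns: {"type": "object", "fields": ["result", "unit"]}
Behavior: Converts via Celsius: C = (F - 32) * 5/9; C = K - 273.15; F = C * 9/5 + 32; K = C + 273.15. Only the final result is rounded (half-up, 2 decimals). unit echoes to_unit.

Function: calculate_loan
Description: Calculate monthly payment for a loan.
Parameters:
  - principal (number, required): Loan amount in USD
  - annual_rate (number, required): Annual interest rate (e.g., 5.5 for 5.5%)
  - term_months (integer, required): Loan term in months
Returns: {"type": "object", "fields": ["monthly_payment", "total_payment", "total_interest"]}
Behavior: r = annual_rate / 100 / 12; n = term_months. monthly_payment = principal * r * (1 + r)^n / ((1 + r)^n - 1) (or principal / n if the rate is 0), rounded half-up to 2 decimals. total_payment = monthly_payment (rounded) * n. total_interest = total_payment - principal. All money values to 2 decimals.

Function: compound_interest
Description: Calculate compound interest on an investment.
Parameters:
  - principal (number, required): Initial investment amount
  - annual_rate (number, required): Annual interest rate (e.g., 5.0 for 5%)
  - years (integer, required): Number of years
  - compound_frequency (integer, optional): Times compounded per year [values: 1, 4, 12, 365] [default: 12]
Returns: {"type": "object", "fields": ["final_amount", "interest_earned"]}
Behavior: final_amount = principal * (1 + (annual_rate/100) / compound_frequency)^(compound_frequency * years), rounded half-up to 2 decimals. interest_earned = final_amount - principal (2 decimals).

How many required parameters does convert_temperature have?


Parameters of convert_temperature: value (required), from_unit (required), to_unit (required)
Required count:
3


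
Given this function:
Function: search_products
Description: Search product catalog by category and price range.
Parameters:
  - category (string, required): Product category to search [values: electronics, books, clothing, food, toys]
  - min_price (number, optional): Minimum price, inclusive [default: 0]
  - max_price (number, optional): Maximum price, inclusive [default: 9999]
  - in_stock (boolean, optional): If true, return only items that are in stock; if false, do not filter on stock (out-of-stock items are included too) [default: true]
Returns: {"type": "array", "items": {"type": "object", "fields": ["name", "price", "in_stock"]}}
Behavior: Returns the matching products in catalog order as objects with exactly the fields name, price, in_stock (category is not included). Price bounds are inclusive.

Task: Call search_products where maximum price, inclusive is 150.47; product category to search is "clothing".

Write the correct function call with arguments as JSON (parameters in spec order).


Mapping each described value to its parameter name:
  'Maximum price, inclusive' -> max_price = 150.47
  'Product category to search' -> category = "clothing"
search_products({"category": "clothing", "max_price": 150.47})


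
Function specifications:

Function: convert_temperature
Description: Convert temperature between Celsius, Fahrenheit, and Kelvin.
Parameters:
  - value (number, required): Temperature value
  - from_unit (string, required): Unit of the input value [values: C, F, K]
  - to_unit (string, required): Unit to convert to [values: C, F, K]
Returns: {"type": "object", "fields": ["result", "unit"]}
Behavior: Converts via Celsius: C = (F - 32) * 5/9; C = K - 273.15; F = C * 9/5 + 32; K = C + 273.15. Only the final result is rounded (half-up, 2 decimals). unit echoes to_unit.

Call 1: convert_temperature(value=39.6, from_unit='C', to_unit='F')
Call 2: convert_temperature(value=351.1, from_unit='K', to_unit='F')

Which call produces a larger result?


Call 1:
  Input already in C: 39.6
  To F: 39.6 * 9/5 + 32 = 103.28
  Round to 2 decimals: 103.28
  -> 103.28 F
Call 2:
  To C: 351.1 - 273.15 = 77.95
  To F: 77.95 * 9/5 + 32 = 172.31
  Round to 2 decimals: 172.31
  -> 172.31 F
Call 2 (172.31 F)


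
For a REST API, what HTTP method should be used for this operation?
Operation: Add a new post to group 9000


GET = read, POST = create, PUT = update/replace, DELETE = remove
This operation is a create.
POST


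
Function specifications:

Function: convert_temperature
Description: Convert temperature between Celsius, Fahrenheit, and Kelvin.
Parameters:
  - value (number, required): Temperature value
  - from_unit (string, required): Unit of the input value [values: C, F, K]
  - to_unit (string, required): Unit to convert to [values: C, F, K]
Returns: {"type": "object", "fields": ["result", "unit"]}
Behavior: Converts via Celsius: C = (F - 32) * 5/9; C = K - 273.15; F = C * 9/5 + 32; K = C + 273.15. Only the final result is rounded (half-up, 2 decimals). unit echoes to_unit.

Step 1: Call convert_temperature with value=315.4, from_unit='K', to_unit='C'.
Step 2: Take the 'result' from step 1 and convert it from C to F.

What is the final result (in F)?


Step 1: convert_temperature(value=315.4, from_unit=K, to_unit=C)
  To C: 315.4 - 273.15 = 42.25
  Target is C: 42.25
  Round to 2 decimals: 42.25
  -> result = 42.25 C
Step 2: convert_temperature(value=42.25, from_unit=C, to_unit=F)
  Input already in C: 42.25
  To F: 42.25 * 9/5 + 32 = 108.05
  Round to 2 decimals: 108.05
  -> result = 108.05 F
108.05 F


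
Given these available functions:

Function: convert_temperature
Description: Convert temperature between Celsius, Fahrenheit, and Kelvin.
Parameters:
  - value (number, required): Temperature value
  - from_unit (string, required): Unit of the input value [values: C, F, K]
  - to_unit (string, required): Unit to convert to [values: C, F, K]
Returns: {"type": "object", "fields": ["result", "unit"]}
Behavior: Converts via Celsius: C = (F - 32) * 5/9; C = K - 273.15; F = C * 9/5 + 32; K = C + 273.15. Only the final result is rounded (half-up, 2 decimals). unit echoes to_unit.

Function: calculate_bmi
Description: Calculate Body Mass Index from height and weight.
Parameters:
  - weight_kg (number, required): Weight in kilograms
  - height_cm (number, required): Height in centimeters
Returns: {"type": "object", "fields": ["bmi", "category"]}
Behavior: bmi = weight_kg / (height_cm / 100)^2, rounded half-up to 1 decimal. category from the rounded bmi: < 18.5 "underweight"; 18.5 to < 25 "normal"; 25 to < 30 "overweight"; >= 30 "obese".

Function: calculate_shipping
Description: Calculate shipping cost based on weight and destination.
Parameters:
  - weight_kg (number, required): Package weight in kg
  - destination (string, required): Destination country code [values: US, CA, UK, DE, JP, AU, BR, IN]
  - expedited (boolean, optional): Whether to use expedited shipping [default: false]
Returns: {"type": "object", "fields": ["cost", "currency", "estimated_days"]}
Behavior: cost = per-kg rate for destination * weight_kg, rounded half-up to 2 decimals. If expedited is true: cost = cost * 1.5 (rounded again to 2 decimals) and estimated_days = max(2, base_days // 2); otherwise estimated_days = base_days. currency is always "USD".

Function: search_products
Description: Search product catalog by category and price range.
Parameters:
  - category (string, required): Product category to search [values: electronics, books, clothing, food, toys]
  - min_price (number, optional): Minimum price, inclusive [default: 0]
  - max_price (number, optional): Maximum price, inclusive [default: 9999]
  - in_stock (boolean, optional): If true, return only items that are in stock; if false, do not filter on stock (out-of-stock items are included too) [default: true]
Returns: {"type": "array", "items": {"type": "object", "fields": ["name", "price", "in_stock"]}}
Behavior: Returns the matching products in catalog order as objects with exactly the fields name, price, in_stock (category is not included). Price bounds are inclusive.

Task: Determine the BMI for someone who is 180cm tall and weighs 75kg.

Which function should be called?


The task needs a function whose description is: Calculate Body Mass Index from height and weight.
calculate_bmi


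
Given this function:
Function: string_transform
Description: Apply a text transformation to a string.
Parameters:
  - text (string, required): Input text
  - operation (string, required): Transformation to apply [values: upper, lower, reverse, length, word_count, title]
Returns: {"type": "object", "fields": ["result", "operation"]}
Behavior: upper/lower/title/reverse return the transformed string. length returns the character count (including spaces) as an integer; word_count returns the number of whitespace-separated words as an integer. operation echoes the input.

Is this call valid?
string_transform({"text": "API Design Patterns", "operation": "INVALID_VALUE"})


Checking parameter values...
Parameter 'operation' has value 'INVALID_VALUE' not in allowed: upper, lower, reverse, length, word_count, title
Invalid - 'operation' must be one of upper, lower, reverse, length, word_count, title


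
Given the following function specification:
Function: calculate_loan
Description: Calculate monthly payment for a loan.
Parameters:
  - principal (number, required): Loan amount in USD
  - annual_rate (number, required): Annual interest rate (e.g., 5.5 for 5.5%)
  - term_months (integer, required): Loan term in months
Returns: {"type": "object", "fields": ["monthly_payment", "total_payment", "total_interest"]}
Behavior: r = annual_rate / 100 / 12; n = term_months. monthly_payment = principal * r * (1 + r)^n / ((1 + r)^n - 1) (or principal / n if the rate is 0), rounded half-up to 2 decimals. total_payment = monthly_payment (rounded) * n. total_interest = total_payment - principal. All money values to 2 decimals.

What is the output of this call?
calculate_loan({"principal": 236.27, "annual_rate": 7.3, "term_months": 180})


r = 7.3 / 100 / 12 = 0.006083333333 (keep full precision)
(1 + r)^180 = 2.97928346
monthly_payment = 236.27 * 0.006083333333 * 2.97928346 / (2.97928346 - 1) = 2.163486 -> 2.16
total_payment = 2.16 * 180 = 388.80
total_interest = 388.80 - 236.27 = 152.53
Output:
{"monthly_payment": 2.16, "total_payment": 388.8, "total_interest": 152.53}


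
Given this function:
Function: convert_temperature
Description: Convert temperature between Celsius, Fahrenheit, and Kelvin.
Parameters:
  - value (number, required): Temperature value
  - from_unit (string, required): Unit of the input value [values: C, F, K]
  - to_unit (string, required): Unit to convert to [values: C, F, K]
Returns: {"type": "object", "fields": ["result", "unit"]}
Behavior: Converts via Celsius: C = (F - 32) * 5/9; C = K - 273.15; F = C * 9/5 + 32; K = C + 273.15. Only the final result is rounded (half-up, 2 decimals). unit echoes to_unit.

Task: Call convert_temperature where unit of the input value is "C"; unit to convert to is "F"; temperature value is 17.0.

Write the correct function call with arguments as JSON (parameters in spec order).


Mapping each described value to its parameter name:
  'Unit of the input value' -> from_unit = "C"
  'Unit to convert to' -> to_unit = "F"
  'Temperature value' -> value = 17.0
convert_temperature({"value": 17.0, "from_unit": "C", "to_unit": "F"})


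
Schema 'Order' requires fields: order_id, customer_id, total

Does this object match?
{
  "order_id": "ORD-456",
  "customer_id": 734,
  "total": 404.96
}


Checking required fields... All present.
Valid - all required fields present


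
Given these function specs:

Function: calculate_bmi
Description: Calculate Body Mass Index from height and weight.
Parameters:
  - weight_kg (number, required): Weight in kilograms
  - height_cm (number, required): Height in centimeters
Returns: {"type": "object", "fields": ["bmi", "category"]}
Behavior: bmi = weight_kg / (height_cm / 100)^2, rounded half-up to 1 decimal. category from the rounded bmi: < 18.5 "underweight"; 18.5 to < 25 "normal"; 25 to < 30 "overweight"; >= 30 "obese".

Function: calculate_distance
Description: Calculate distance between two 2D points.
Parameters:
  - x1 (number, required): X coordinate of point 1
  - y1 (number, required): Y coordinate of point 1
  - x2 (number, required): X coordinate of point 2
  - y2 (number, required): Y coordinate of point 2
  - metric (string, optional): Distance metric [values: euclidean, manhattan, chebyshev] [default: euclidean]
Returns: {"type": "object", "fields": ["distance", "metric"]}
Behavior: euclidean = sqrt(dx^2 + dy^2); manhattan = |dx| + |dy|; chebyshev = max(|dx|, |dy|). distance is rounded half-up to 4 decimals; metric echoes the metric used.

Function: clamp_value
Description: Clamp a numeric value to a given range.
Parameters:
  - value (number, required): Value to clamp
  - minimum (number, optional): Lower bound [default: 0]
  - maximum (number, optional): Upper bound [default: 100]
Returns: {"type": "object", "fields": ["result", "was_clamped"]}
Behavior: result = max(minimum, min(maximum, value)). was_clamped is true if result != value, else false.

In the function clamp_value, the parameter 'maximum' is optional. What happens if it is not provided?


The clamp_value spec declares:
  - maximum (number, optional): Upper bound [default: 100]
It defaults to 100


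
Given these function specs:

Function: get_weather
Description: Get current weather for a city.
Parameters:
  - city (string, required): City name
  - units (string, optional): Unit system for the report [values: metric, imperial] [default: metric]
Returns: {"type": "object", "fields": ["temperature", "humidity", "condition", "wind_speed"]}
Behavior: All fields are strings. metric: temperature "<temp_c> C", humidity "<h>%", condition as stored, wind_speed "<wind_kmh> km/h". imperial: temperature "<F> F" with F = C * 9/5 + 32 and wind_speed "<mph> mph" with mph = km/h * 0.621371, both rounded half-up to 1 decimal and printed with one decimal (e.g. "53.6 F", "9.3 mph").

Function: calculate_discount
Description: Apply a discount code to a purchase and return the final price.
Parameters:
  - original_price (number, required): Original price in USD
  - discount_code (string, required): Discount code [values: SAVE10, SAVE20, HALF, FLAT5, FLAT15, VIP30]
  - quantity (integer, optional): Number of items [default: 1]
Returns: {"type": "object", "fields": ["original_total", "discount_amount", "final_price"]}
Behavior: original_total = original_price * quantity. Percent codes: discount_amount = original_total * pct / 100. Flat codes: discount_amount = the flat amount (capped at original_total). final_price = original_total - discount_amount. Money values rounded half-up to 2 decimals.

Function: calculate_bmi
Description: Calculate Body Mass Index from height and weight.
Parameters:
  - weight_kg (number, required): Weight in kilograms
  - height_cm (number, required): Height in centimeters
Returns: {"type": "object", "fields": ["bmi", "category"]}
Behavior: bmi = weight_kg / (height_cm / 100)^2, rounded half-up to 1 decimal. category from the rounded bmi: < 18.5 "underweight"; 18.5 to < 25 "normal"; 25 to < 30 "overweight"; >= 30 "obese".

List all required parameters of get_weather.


Parameters of get_weather and their required/optional flag:
  city: required
  units: optional
city


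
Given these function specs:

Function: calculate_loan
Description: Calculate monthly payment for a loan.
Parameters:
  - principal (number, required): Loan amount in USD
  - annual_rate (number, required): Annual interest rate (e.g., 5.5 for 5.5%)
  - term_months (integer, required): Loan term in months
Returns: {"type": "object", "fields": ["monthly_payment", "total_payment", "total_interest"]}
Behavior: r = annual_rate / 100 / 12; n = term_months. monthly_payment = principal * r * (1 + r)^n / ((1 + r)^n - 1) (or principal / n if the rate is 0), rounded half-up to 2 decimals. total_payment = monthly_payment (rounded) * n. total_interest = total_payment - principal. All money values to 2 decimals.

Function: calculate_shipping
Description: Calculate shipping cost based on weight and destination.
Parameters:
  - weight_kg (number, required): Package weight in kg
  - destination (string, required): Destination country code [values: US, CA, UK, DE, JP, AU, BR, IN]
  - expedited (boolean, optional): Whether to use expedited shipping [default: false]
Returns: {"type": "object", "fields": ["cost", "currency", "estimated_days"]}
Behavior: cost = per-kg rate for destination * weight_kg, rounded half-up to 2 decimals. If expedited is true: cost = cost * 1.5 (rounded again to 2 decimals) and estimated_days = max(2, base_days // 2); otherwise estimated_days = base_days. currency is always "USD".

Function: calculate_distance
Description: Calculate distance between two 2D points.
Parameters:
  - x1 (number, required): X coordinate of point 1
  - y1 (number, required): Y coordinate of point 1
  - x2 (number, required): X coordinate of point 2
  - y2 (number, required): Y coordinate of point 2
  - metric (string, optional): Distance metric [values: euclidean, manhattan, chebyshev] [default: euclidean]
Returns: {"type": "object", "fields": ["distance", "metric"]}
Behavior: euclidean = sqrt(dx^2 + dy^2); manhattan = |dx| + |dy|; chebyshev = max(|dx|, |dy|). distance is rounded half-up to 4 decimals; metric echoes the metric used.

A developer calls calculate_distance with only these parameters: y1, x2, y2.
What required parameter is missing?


Required parameters: x1, y1, x2, y2
Provided: y1, x2, y2
Missing: x1
x1


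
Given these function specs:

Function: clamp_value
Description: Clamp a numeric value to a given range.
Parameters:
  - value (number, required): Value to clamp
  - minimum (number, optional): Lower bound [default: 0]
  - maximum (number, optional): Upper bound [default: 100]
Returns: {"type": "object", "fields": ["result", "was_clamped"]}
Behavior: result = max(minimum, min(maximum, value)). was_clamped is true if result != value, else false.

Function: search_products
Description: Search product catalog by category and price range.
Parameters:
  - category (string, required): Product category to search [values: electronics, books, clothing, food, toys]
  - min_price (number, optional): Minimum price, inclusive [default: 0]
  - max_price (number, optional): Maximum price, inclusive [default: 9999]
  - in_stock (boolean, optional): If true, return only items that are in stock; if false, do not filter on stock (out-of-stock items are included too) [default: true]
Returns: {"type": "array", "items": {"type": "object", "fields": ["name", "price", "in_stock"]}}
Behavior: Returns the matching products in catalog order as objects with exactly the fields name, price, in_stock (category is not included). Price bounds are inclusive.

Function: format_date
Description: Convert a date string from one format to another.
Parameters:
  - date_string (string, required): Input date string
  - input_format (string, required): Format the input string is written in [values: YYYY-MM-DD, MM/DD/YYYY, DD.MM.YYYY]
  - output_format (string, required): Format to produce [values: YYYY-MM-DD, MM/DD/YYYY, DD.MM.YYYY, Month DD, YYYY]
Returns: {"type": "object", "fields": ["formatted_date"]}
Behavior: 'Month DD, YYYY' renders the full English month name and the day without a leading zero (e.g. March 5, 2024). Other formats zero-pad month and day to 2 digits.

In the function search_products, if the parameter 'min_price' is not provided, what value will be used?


The search_products spec declares:
  - min_price (number, optional): Minimum price, inclusive [default: 0]
Default:
0


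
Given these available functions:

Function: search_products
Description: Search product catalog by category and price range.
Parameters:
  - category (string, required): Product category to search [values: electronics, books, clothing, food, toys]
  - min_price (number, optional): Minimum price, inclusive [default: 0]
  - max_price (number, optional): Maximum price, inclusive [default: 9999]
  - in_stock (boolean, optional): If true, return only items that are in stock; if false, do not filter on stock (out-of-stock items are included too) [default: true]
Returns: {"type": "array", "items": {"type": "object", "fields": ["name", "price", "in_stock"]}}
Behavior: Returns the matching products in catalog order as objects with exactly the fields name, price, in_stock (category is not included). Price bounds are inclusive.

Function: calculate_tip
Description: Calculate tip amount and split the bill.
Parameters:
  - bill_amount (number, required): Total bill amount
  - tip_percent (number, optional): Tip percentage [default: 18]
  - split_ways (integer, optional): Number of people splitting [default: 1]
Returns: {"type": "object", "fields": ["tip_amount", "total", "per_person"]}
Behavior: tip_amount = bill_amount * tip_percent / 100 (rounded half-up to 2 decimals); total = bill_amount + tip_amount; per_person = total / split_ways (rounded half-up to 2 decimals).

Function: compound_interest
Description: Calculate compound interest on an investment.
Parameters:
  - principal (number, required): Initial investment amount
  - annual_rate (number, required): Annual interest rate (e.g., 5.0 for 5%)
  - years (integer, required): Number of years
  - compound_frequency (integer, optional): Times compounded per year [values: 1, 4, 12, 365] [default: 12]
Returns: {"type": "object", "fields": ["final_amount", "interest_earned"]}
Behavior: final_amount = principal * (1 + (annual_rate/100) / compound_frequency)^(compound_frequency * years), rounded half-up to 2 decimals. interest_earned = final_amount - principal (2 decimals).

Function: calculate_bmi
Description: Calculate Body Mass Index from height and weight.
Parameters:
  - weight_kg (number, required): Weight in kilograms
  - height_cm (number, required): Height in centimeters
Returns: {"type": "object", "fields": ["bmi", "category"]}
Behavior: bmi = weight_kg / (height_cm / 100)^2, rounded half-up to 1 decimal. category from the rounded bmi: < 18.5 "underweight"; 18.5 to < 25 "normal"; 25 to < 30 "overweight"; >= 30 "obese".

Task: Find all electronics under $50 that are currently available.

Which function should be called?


The task needs a function whose description is: Search product catalog by category and price range.
search_products


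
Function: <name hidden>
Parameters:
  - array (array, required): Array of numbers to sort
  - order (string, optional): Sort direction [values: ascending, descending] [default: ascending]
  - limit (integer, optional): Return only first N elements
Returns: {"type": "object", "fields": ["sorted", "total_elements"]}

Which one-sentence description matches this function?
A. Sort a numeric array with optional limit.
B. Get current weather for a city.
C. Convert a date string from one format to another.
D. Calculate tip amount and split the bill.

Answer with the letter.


Parameters array, order, limit and return ["sorted", "total_elements"] fit: Sort a numeric array with optional limit.
A


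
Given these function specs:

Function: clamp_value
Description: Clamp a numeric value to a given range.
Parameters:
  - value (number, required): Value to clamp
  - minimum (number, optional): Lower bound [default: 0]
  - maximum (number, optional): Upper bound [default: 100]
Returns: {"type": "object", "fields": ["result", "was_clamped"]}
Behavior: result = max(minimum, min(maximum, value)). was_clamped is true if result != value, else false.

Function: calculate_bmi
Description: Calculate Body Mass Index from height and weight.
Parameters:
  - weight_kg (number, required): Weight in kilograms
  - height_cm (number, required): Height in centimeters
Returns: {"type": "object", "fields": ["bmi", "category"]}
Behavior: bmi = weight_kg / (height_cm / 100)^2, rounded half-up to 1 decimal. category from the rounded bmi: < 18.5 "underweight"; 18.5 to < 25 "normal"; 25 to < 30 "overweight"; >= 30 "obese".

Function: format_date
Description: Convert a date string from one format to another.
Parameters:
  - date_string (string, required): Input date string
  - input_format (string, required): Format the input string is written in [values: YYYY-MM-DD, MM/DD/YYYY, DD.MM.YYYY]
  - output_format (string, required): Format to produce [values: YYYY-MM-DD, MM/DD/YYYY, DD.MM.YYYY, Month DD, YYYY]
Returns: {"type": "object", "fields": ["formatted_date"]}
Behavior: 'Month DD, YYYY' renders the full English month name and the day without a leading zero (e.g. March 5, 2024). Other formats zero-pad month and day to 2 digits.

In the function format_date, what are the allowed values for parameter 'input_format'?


The format_date spec declares:
  - input_format (string, required): Format the input string is written in [values: YYYY-MM-DD, MM/DD/YYYY, DD.MM.YYYY]
Allowed values:
YYYY-MM-DD, MM/DD/YYYY, DD.MM.YYYY


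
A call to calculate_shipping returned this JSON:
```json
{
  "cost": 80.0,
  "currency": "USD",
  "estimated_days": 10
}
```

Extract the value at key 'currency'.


USD


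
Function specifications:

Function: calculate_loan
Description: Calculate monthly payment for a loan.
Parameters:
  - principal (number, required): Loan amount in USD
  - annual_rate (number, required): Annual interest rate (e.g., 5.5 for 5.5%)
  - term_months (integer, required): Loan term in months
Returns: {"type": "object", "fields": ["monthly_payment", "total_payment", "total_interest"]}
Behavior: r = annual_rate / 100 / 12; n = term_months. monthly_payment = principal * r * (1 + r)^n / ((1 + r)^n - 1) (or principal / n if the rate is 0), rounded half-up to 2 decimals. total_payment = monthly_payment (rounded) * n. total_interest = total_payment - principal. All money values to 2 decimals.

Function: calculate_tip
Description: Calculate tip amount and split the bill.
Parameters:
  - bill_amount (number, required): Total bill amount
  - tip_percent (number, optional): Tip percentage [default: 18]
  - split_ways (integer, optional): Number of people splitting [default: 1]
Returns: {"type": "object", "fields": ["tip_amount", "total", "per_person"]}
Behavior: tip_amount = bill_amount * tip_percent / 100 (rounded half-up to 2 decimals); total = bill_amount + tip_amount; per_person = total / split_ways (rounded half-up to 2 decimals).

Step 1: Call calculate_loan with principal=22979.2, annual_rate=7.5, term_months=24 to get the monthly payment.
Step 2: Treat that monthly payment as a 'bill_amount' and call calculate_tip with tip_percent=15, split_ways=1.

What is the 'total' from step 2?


Step 1: calculate_loan(principal=22979.2, annual_rate=7.5, term_months=24)
  r = 7.5 / 100 / 12 = 0.00625 (keep full precision)
  (1 + r)^24 = 1.16129202
  monthly_payment = 22979.2 * 0.00625 * 1.16129202 / (1.16129202 - 1) = 1034.054639 -> 1034.05
  total_payment = 1034.05 * 24 = 24817.20
  total_interest = 24817.20 - 22979.20 = 1838.00
  -> monthly_payment = 1034.05
Step 2: calculate_tip(bill_amount=1034.05, tip_percent=15, split_ways=1)
  tip_amount = 1034.05 * 15/100 = 155.1075 -> 155.11
  total = 1034.05 + 155.11 = 1189.16
  per_person = 1189.16 / 1 = 1189.16 -> 1189.16
  -> total = 1189.16
$1189.16


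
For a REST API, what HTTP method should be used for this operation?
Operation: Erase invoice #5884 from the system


GET = read, POST = create, PUT = update/replace, DELETE = remove
This operation is a removal.
DELETE


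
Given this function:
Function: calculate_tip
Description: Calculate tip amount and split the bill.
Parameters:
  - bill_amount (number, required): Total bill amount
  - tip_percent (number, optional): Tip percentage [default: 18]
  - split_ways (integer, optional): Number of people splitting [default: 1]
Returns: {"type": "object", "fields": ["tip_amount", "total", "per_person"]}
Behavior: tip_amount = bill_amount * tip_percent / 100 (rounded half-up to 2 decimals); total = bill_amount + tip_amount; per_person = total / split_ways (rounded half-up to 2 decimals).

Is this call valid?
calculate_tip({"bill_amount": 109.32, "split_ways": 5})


Checking all required parameters present and types match... All valid.
Valid


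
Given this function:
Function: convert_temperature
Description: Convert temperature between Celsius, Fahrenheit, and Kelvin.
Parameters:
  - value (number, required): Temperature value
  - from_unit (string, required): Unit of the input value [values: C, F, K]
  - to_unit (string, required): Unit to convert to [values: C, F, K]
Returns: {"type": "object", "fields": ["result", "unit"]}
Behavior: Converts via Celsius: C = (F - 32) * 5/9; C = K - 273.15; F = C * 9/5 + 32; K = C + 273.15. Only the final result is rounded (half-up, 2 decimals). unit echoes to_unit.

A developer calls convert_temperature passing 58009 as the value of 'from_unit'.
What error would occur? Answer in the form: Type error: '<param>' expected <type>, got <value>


Spec: 'from_unit' is declared as string; 58009 is an integer.
Type error: 'from_unit' expected string, got 58009


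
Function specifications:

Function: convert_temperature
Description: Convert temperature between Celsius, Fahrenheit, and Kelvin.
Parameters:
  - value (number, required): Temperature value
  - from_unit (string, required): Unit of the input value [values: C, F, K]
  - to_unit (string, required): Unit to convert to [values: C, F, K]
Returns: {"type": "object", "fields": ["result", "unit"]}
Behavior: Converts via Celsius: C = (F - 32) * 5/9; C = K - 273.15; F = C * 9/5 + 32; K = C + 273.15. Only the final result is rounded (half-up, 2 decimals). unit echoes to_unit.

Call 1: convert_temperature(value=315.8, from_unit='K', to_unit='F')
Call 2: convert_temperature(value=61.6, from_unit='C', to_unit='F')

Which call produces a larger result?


Call 1:
  To C: 315.8 - 273.15 = 42.65
  To F: 42.65 * 9/5 + 32 = 108.77
  Round to 2 decimals: 108.77
  -> 108.77 F
Call 2:
  Input already in C: 61.6
  To F: 61.6 * 9/5 + 32 = 142.88
  Round to 2 decimals: 142.88
  -> 142.88 F
Call 2 (142.88 F)


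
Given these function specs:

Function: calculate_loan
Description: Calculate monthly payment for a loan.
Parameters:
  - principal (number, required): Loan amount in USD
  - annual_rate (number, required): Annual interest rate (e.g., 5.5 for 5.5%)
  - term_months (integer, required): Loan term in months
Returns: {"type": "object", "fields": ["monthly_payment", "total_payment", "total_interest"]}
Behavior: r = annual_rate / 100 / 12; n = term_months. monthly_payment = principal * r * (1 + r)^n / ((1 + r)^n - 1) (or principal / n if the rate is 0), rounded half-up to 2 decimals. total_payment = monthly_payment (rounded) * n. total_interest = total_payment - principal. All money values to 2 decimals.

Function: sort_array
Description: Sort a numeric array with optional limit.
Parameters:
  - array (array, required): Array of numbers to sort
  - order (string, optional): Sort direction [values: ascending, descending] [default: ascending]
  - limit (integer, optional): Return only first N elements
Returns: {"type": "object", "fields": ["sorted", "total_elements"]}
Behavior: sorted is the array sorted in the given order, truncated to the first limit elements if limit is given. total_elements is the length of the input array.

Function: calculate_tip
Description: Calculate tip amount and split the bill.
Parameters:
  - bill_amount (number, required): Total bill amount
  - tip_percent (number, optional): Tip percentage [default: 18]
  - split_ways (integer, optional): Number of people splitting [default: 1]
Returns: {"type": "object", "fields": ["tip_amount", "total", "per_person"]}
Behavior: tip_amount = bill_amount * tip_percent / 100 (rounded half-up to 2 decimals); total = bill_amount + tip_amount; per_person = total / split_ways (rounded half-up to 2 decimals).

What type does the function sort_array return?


The sort_array spec declares Returns: {"type": "object", "fields": ["sorted", "total_elements"]}
Type:
object


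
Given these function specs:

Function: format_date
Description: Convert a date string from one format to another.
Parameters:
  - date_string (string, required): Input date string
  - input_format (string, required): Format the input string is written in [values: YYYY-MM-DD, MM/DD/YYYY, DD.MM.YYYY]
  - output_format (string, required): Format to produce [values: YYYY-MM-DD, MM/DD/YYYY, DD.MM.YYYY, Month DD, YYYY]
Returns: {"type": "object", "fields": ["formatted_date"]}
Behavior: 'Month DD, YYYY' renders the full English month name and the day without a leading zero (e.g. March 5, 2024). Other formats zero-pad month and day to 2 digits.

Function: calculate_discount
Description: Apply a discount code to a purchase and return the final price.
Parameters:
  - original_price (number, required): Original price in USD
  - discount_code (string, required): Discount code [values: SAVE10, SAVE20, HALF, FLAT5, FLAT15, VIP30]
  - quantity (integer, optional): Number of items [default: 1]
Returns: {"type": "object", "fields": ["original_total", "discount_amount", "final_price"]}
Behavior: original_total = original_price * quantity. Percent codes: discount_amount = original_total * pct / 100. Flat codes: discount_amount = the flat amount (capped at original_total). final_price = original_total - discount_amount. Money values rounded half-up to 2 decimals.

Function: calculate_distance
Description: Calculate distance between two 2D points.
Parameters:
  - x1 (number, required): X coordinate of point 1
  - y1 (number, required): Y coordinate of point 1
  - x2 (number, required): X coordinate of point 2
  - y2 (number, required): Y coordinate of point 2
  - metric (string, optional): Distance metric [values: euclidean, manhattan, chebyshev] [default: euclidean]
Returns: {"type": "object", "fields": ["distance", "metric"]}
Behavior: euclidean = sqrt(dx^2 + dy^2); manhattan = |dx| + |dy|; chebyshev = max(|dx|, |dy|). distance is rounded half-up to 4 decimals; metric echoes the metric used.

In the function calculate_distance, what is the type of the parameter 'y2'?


The calculate_distance spec declares:
  - y2 (number, required): Y coordinate of point 2
Type:
number


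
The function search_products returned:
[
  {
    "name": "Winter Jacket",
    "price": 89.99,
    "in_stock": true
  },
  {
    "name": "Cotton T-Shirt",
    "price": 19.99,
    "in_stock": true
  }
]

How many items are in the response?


Items: Winter Jacket, Cotton T-Shirt
2


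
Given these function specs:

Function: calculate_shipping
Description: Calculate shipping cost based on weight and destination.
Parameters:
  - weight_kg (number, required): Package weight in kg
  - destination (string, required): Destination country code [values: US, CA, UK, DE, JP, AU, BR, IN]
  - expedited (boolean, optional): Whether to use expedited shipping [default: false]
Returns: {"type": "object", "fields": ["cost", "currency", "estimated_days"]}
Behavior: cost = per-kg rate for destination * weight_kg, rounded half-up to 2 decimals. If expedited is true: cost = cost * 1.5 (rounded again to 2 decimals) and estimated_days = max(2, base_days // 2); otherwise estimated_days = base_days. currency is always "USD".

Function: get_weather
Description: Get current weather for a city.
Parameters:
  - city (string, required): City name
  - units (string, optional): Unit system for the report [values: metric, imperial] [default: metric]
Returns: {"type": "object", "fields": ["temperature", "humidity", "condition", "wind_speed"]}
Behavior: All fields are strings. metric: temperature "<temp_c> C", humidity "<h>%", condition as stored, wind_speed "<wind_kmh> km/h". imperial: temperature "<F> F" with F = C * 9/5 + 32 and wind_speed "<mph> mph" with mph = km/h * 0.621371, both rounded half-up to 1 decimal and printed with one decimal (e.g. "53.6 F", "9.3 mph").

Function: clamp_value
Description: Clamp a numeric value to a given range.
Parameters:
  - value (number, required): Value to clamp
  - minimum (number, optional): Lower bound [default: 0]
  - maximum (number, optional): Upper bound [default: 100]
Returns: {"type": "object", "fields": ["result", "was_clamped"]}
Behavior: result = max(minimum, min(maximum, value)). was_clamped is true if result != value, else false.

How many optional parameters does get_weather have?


Parameters of get_weather: city (required), units (optional)
Optional count:
1


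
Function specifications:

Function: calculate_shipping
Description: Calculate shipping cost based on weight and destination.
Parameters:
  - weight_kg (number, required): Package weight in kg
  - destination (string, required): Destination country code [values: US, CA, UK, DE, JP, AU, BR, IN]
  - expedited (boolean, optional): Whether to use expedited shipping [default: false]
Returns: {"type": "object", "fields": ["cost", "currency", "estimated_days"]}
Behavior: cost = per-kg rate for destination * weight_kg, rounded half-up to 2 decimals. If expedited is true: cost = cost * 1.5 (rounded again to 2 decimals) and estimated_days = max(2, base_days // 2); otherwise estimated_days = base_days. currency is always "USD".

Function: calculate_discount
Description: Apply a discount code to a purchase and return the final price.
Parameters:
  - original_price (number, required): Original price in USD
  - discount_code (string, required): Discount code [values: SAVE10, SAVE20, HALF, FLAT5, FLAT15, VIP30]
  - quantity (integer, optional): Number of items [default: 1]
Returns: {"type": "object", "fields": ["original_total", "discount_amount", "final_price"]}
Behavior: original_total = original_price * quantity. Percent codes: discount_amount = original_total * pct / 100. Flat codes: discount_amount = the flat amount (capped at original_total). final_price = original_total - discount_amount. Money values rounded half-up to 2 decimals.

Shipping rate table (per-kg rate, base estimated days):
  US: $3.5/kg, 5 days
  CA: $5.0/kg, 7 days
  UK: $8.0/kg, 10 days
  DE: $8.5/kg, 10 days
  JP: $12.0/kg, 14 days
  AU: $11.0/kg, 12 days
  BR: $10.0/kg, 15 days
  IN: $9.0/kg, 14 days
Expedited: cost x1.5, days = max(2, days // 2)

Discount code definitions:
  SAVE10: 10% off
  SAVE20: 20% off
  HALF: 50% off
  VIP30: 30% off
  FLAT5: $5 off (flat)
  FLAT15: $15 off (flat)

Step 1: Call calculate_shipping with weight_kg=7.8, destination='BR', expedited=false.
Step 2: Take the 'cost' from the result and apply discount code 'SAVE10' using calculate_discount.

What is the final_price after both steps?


Step 1: calculate_shipping(weight_kg=7.8, destination=BR, expedited=false)
  Rate for BR: $10.0/kg, base 15 days
  cost = 10.0 * 7.8 = 78 -> 78.00
  expedited not set/false: estimated_days = 15
  -> cost = 78.00 USD
Step 2: calculate_discount(original_price=78.0, discount_code=SAVE10, quantity=1)
  original_total = 78.0 * 1 = 78.00
  SAVE10 = 10% off: discount_amount = 78.00 * 10/100 = 7.8 -> 7.80
  final_price = 78.00 - 7.80 = 70.20
  -> final_price = 70.20
$70.20
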